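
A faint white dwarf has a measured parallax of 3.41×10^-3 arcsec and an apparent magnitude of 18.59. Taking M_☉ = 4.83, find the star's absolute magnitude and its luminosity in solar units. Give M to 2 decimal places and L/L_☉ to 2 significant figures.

M ≈ 11.25; L/L_☉ ≈ 2.7×10^-3

d = 1/p = 1/3.41×10^-3″ = 293.3 pc
M = m − 5 log₁₀ d + 5 = 18.59 − 5·2.4672 + 5 = 11.254
M − M_☉ = 11.254 − 4.83 = 6.424
L/L_☉ = 10^(−0.4 × 6.424) = 2.695×10^-3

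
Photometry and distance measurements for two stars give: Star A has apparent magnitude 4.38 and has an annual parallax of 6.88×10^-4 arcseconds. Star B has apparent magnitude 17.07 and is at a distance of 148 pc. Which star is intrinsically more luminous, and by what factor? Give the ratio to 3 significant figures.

Star A: d = 1/p = 1/6.88×10^-4″ = 1453 pc
Star A: M = m − 5 log₁₀ d + 5 = 4.38 − 5·3.1624 + 5 = -6.432
Star B: M = m − 5 log₁₀ d + 5 = 17.07 − 5·2.1703 + 5 = 11.219
ΔM = M_A − M_B = -6.432 − (11.219) = -17.651; smaller M is more luminous → Star A.
L ratio = 10^(0.4 |ΔM|) = 10^7.060 = 1.149×10^7

Star A is more luminous, by a factor of 1.15×10^7.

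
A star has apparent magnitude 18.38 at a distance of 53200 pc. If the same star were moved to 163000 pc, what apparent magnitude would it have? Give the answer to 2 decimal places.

m ≈ 20.81

Flux ∝ 1/d², so Δm = 5 log₁₀(d₂/d₁) = 5 log₁₀(163000/53200) = 2.431
m₂ = m₁ + Δm = 18.38 + (2.431) = 20.811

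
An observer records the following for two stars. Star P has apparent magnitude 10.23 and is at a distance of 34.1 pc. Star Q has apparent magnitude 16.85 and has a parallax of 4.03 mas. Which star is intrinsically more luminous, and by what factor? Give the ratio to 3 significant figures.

Star P is more luminous, by a factor of 8.40.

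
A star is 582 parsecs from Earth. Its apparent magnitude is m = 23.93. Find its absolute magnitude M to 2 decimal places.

M ≈ 15.11

5 log₁₀(d/10 pc) = 5 log₁₀(582.0) − 5 = 8.825
M = m − 5 log₁₀(d/10) = 23.93 − 8.825 = 15.105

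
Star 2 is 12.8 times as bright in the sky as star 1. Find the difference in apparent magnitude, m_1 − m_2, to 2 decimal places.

m_1 − m_2 ≈ 2.77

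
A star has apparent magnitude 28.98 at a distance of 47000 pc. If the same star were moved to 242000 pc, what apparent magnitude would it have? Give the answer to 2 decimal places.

Flux ∝ 1/d², so Δm = 5 log₁₀(d₂/d₁) = 5 log₁₀(242000/47000) = 3.559
m₂ = m₁ + Δm = 28.98 + (3.559) = 32.539

m ≈ 32.54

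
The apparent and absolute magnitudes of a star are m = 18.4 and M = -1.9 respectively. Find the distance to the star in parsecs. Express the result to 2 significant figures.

d ≈ 110000 pc

μ = m − M = 20.300
m − M = 5 log₁₀ d − 5
log₁₀ d = (m − M)/5 + 1 = 5.0600
d = 10^5.0600 = 114800 pc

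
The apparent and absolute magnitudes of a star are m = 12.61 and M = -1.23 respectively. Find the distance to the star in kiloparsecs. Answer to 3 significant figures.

μ = m − M = 13.840
m − M = 5 log₁₀ d − 5
log₁₀ d = (m − M)/5 + 1 = 3.7680
d = 10^3.7680 = 5861 pc
= 5.861 kpc

d ≈ 5.86 kpc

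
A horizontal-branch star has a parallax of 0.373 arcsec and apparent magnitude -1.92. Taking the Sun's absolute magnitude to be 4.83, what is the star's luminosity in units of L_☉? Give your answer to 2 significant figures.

d = 1/p = 1/0.373″ = 2.681 pc
M = m − 5 log₁₀ d + 5 = -1.92 − 5·0.4283 + 5 = 0.939
M − M_☉ = 0.939 − 4.83 = -3.891
L/L_☉ = 10^(−0.4 × -3.891) = 36.02

L/L_☉ ≈ 36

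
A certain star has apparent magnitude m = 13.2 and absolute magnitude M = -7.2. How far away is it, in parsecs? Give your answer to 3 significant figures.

Distance modulus: m − M = 13.2 − (-7.2) = 20.400
m − M = 5 log₁₀ d − 5
log₁₀ d = (m − M)/5 + 1 = 5.0800
d = 10^5.0800 = 120200 pc

d ≈ 120000 pc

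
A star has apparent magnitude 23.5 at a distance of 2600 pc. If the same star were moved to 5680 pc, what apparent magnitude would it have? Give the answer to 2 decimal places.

Flux ∝ 1/d², so Δm = 5 log₁₀(d₂/d₁) = 5 log₁₀(5680/2600) = 1.697
m₂ = m₁ + Δm = 23.5 + (1.697) = 25.197

m ≈ 25.20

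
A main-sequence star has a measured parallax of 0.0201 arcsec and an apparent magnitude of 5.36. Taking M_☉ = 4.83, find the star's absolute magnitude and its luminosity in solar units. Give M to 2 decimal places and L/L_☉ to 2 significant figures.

M ≈ 1.88; L/L_☉ ≈ 15

d = 1/p = 1/0.0201″ = 49.75 pc
M = m − 5 log₁₀ d + 5 = 5.36 − 5·1.6968 + 5 = 1.876
M − M_☉ = 1.876 − 4.83 = -2.954
L/L_☉ = 10^(−0.4 × -2.954) = 15.19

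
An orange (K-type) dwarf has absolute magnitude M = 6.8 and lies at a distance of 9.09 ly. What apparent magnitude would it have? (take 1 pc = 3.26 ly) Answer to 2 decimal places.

d = 9.09 ly / 3.26 = 2.788 pc
m = M + 5 log₁₀ d − 5 = 6.8 + 5·0.4453 − 5 = 4.027

m ≈ 4.03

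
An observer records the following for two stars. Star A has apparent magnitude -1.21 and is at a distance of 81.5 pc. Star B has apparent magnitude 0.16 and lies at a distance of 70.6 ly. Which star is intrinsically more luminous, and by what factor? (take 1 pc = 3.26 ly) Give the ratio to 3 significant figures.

Star A is more luminous, by a factor of 50.0.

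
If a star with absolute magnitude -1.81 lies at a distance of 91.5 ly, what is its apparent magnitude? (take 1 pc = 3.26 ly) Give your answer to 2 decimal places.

m ≈ 0.43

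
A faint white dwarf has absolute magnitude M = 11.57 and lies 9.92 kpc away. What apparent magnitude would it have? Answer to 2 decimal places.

m ≈ 26.55

d = 9.92 kpc = 9920 pc
m = M + 5 log₁₀ d − 5 = 11.57 + 5·3.9965 − 5 = 26.553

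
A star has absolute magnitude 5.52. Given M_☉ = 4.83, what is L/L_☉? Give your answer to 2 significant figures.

L/L_☉ ≈ 0.53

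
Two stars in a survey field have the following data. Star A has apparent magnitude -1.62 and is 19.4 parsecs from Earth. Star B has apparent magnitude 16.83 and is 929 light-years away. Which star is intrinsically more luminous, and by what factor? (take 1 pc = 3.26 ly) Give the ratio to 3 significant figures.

Star A: M = m − 5 log₁₀ d + 5 = -1.62 − 5·1.2878 + 5 = -3.059
Star B: d = 929 ly / 3.26 = 285.0 pc
Star B: M = m − 5 log₁₀ d + 5 = 16.83 − 5·2.4548 + 5 = 9.556
ΔM = M_A − M_B = -3.059 − (9.556) = -12.615; smaller M is more luminous → Star A.
L ratio = 10^(0.4 |ΔM|) = 10^5.046 = 111200

Star A is more luminous, by a factor of 111000.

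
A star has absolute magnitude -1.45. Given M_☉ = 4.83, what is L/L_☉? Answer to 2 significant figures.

L/L_☉ ≈ 330

M − M_☉ = -1.45 − 4.83 = -6.280
L/L_☉ = 10^(−0.4 (M − M_☉)) = 10^2.512 = 325.1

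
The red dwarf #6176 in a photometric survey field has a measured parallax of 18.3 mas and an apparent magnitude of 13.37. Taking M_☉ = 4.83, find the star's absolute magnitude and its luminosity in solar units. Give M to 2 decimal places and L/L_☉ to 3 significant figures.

M ≈ 9.68; L/L_☉ ≈ 0.0115

d = 1/p = 1000/18.3 mas = 54.64 pc
M = m − 5 log₁₀ d + 5 = 13.37 − 5·1.7375 + 5 = 9.682
M − M_☉ = 9.682 − 4.83 = 4.852
L/L_☉ = 10^(−0.4 × 4.852) = 0.01146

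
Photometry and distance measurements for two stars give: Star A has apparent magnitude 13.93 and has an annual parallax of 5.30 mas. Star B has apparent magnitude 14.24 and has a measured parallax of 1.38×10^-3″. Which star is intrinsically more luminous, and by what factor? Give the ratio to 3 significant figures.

Star A: p = 5.30 mas = 5.30×10^-3″ → d = 1/p = 188.7 pc
Star A: M = m − 5 log₁₀ d + 5 = 13.93 − 5·2.2757 + 5 = 7.551
Star B: d = 1/p = 1/1.38×10^-3″ = 724.6 pc
Star B: M = m − 5 log₁₀ d + 5 = 14.24 − 5·2.8601 + 5 = 4.939
ΔM = M_A − M_B = 7.551 − (4.939) = 2.612; smaller M is more luminous → Star B.
L ratio = 10^(0.4 |ΔM|) = 10^1.045 = 11.09

Star B is more luminous, by a factor of 11.1.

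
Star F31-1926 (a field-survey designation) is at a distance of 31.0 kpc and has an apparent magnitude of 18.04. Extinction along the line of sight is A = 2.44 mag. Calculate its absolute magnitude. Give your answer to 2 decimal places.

M ≈ -1.86

d = 31.0 kpc = 31000 pc
5 log₁₀(d/10 pc) = 5 log₁₀(31000) − 5 = 17.457
M = m − 5 log₁₀(d/10) − A = 18.04 − 17.457 − 2.44 = -1.857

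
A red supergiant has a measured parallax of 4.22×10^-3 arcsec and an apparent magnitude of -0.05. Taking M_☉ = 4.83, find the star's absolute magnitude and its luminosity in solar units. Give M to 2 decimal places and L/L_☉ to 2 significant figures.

d = 1/p = 1/4.22×10^-3″ = 237.0 pc
M = m − 5 log₁₀ d + 5 = -0.05 − 5·2.3747 + 5 = -6.923
M − M_☉ = -6.923 − 4.83 = -11.753
L/L_☉ = 10^(−0.4 × -11.753) = 50280

M ≈ -6.92; L/L_☉ ≈ 50000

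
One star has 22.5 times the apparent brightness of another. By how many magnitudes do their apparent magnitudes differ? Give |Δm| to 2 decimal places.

|Δm| ≈ 3.38

Pogson: Δm = −2.5 log₁₀(ratio) = −2.5 log₁₀(22.5) = −2.5 × 1.3522 = -3.380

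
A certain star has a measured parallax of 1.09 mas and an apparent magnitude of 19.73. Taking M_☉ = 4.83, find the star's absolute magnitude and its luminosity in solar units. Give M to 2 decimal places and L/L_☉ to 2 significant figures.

M ≈ 9.92; L/L_☉ ≈ 9.2×10^-3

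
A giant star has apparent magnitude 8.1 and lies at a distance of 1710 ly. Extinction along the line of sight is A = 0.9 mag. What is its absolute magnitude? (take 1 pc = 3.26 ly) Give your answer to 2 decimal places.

M ≈ -1.40

d = 1710 ly / 3.26 = 524.5 pc
5 log₁₀(d/10 pc) = 5 log₁₀(524.5) − 5 = 8.599
M = m − 5 log₁₀(d/10) − A = 8.1 − 8.599 − 0.9 = -1.399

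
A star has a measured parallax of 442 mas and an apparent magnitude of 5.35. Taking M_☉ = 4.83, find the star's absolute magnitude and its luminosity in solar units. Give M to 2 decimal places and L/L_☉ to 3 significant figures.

M ≈ 8.58; L/L_☉ ≈ 0.0317

d = 1/p = 1000/442 mas = 2.262 pc
M = m − 5 log₁₀ d + 5 = 5.35 − 5·0.3546 + 5 = 8.577
M − M_☉ = 8.577 − 4.83 = 3.747
L/L_☉ = 10^(−0.4 × 3.747) = 0.03171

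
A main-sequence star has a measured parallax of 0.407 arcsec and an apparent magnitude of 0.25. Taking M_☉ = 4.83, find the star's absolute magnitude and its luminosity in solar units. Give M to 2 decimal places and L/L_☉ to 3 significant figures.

M ≈ 3.30; L/L_☉ ≈ 4.10

d = 1/p = 1/0.407″ = 2.457 pc
M = m − 5 log₁₀ d + 5 = 0.25 − 5·0.3904 + 5 = 3.298
M − M_☉ = 3.298 − 4.83 = -1.532
L/L_☉ = 10^(−0.4 × -1.532) = 4.100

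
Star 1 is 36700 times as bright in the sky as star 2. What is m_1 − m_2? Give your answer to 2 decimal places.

m_1 − m_2 ≈ -11.41

Pogson: Δm = −2.5 log₁₀(ratio) = −2.5 log₁₀(36700) = −2.5 × 4.5647 = -11.412
Star 1 is brighter, so it has the smaller magnitude: the difference is negative.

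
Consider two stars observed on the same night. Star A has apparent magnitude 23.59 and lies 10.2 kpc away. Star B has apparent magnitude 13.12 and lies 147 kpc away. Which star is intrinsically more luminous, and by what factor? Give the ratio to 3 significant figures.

Star A: d = 10.2 kpc = 10200 pc
Star A: M = m − 5 log₁₀ d + 5 = 23.59 − 5·4.0086 + 5 = 8.547
Star B: d = 147 kpc = 147000 pc
Star B: M = m − 5 log₁₀ d + 5 = 13.12 − 5·5.1673 + 5 = -7.717
ΔM = M_A − M_B = 8.547 − (-7.717) = 16.264; smaller M is more luminous → Star B.
L ratio = 10^(0.4 |ΔM|) = 10^6.505 = 3.202×10^6

Star B is more luminous, by a factor of 3.20×10^6.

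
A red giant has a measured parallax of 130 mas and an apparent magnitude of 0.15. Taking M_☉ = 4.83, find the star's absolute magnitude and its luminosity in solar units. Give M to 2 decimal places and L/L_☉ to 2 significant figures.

d = 1/p = 1000/130 mas = 7.692 pc
M = m − 5 log₁₀ d + 5 = 0.15 − 5·0.8861 + 5 = 0.720
M − M_☉ = 0.720 − 4.83 = -4.110
L/L_☉ = 10^(−0.4 × -4.110) = 44.07

M ≈ 0.72; L/L_☉ ≈ 44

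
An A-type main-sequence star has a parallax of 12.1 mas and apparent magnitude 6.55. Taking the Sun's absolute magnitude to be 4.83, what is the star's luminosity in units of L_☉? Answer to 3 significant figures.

d = 1/p = 1000/12.1 mas = 82.64 pc
M = m − 5 log₁₀ d + 5 = 6.55 − 5·1.9172 + 5 = 1.964
M − M_☉ = 1.964 − 4.83 = -2.866
L/L_☉ = 10^(−0.4 × -2.866) = 14.01

L/L_☉ ≈ 14.0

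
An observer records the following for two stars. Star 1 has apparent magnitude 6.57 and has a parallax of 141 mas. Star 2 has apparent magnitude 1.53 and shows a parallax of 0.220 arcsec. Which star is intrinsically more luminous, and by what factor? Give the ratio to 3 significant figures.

Star 1: p = 141 mas = 0.141″ → d = 1/p = 7.092 pc
Star 1: M = m − 5 log₁₀ d + 5 = 6.57 − 5·0.8508 + 5 = 7.316
Star 2: d = 1/p = 1/0.220″ = 4.545 pc
Star 2: M = m − 5 log₁₀ d + 5 = 1.53 − 5·0.6576 + 5 = 3.242
ΔM = M_1 − M_2 = 7.316 − (3.242) = 4.074; smaller M is more luminous → Star 2.
L ratio = 10^(0.4 |ΔM|) = 10^1.630 = 42.62

Star 2 is more luminous, by a factor of 42.6.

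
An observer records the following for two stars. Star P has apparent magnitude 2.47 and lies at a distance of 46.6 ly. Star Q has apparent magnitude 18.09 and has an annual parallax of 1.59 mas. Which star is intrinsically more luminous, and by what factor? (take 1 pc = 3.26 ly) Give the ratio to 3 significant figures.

Star P: d = 46.6 ly / 3.26 = 14.29 pc
Star P: M = m − 5 log₁₀ d + 5 = 2.47 − 5·1.1552 + 5 = 1.694
Star Q: p = 1.59 mas = 1.59×10^-3″ → d = 1/p = 628.9 pc
Star Q: M = m − 5 log₁₀ d + 5 = 18.09 − 5·2.7986 + 5 = 9.097
ΔM = M_P − M_Q = 1.694 − (9.097) = -7.403; smaller M is more luminous → Star P.
L ratio = 10^(0.4 |ΔM|) = 10^2.961 = 914.4

Star P is more luminous, by a factor of 914.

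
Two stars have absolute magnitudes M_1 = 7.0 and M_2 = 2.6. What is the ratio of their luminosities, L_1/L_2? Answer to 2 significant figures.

ΔM = M_1 − M_2 = 4.4
L_1/L_2 = 10^(−0.4 ΔM) = 10^-1.760 = 0.01738

L_1/L_2 ≈ 0.017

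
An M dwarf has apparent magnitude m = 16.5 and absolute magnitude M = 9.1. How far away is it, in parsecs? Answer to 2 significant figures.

d ≈ 300 pc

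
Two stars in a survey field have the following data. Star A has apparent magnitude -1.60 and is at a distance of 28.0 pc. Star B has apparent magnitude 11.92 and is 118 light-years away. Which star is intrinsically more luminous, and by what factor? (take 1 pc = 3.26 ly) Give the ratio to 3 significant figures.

Star A: M = m − 5 log₁₀ d + 5 = -1.60 − 5·1.4472 + 5 = -3.836
Star B: d = 118 ly / 3.26 = 36.20 pc
Star B: M = m − 5 log₁₀ d + 5 = 11.92 − 5·1.5587 + 5 = 9.127
ΔM = M_A − M_B = -3.836 − (9.127) = -12.962; smaller M is more luminous → Star A.
L ratio = 10^(0.4 |ΔM|) = 10^5.185 = 153100

Star A is more luminous, by a factor of 153000.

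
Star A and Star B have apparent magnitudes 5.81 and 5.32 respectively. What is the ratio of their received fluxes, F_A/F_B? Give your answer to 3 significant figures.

F_A/F_B ≈ 0.637

Δm = 5.81 − (5.32) = 0.49
Flux ratio = 10^(−0.4 Δm) = 10^(−0.4 × 0.49) = 10^-0.196 = 0.6368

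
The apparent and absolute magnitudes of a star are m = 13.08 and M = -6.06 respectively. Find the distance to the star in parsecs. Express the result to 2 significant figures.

d ≈ 67000 pc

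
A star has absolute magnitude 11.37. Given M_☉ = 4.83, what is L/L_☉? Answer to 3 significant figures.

M − M_☉ = 11.37 − 4.83 = 6.540
L/L_☉ = 10^(−0.4 (M − M_☉)) = 10^-2.616 = 2.421×10^-3

L/L_☉ ≈ 2.42×10^-3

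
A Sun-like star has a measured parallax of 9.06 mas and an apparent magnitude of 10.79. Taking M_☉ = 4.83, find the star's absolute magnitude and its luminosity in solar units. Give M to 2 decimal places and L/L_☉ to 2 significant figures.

M ≈ 5.58; L/L_☉ ≈ 0.50

d = 1/p = 1000/9.06 mas = 110.4 pc
M = m − 5 log₁₀ d + 5 = 10.79 − 5·2.0429 + 5 = 5.576
M − M_☉ = 5.576 − 4.83 = 0.746
L/L_☉ = 10^(−0.4 × 0.746) = 0.5032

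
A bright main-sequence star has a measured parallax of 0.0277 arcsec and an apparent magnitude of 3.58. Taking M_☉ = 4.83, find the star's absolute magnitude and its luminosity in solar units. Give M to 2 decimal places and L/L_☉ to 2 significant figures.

M ≈ 0.79; L/L_☉ ≈ 41

d = 1/p = 1/0.0277″ = 36.10 pc
M = m − 5 log₁₀ d + 5 = 3.58 − 5·1.5575 + 5 = 0.792
M − M_☉ = 0.792 − 4.83 = -4.038
L/L_☉ = 10^(−0.4 × -4.038) = 41.21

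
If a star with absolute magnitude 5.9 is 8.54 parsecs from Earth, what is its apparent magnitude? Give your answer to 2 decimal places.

m = M + 5 log₁₀ d − 5 = 5.9 + 5·0.9315 − 5 = 5.557

m ≈ 5.56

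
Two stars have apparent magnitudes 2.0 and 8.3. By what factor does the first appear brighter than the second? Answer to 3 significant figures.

331

Δm = 2.0 − (8.3) = -6.3
Flux ratio = 10^(−0.4 Δm) = 10^(−0.4 × -6.3) = 10^2.520 = 331.1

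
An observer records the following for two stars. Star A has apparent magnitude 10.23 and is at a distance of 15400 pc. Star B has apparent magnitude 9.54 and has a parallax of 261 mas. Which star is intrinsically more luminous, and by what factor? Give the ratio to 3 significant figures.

Star A is more luminous, by a factor of 8.56×10^6.

Star A: M = m − 5 log₁₀ d + 5 = 10.23 − 5·4.1875 + 5 = -5.708
Star B: p = 261 mas = 0.261″ → d = 1/p = 3.831 pc
Star B: M = m − 5 log₁₀ d + 5 = 9.54 − 5·0.5834 + 5 = 11.623
ΔM = M_A − M_B = -5.708 − (11.623) = -17.331; smaller M is more luminous → Star A.
L ratio = 10^(0.4 |ΔM|) = 10^6.932 = 8.557×10^6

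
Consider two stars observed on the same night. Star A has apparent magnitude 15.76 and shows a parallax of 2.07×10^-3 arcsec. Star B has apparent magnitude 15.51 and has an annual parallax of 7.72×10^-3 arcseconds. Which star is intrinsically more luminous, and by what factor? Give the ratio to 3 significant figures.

Star A is more luminous, by a factor of 11.0.

Star A: d = 1/p = 1/2.07×10^-3″ = 483.1 pc
Star A: M = m − 5 log₁₀ d + 5 = 15.76 − 5·2.6840 + 5 = 7.340
Star B: d = 1/p = 1/7.72×10^-3″ = 129.5 pc
Star B: M = m − 5 log₁₀ d + 5 = 15.51 − 5·2.1124 + 5 = 9.948
ΔM = M_A − M_B = 7.340 − (9.948) = -2.608; smaller M is more luminous → Star A.
L ratio = 10^(0.4 |ΔM|) = 10^1.043 = 11.05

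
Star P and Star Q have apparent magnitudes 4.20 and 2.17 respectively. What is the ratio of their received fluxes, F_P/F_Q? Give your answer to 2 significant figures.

Δm = 4.20 − (2.17) = 2.03
Flux ratio = 10^(−0.4 Δm) = 10^(−0.4 × 2.03) = 10^-0.812 = 0.1542

F_P/F_Q ≈ 0.15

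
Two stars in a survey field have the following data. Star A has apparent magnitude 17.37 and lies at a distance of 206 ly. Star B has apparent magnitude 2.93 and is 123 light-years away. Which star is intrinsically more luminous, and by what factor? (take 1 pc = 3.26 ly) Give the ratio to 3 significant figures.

Star A: d = 206 ly / 3.26 = 63.19 pc
Star A: M = m − 5 log₁₀ d + 5 = 17.37 − 5·1.8006 + 5 = 13.367
Star B: d = 123 ly / 3.26 = 37.73 pc
Star B: M = m − 5 log₁₀ d + 5 = 2.93 − 5·1.5767 + 5 = 0.047
ΔM = M_A − M_B = 13.367 − (0.047) = 13.320; smaller M is more luminous → Star B.
L ratio = 10^(0.4 |ΔM|) = 10^5.328 = 212900

Star B is more luminous, by a factor of 213000.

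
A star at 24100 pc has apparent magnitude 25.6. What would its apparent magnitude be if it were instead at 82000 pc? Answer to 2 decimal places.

Flux ∝ 1/d², so Δm = 5 log₁₀(d₂/d₁) = 5 log₁₀(82000/24100) = 2.659
m₂ = m₁ + Δm = 25.6 + (2.659) = 28.259

m ≈ 28.26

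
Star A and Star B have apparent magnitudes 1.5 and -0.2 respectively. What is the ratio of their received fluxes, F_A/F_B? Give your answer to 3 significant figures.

F_A/F_B ≈ 0.209

Magnitude difference = 1.7
Flux ratio = 10^(−0.4 Δm) = 10^(−0.4 × 1.7) = 10^-0.680 = 0.2089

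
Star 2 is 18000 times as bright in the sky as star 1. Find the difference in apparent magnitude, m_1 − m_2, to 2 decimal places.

Pogson: Δm = −2.5 log₁₀(ratio) = −2.5 log₁₀(18000) = −2.5 × 4.2553 = -10.638
Star 2 is brighter so has the smaller magnitude: m_1 − m_2 is positive.

m_1 − m_2 ≈ 10.64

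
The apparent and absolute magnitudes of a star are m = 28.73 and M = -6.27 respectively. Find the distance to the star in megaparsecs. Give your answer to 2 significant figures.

μ = m − M = 35.000
m − M = 5 log₁₀ d − 5
log₁₀ d = (m − M)/5 + 1 = 8.0000
d = 10^8.0000 = 1.000×10^8 pc
= 100.0 Mpc

d ≈ 100 Mpc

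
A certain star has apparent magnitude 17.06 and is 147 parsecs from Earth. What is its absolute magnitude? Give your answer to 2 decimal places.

M ≈ 11.22

5 log₁₀(d/10 pc) = 5 log₁₀(147.0) − 5 = 5.837
M = m − 5 log₁₀(d/10) = 17.06 − 5.837 = 11.223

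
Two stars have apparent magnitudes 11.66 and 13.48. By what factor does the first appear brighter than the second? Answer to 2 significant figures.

Magnitude difference = -1.82
Flux ratio = 10^(−0.4 Δm) = 10^(−0.4 × -1.82) = 10^0.728 = 5.346

5.3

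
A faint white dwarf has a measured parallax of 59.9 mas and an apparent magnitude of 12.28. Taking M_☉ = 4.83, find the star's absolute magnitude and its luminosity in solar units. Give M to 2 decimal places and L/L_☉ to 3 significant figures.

M ≈ 11.17; L/L_☉ ≈ 2.92×10^-3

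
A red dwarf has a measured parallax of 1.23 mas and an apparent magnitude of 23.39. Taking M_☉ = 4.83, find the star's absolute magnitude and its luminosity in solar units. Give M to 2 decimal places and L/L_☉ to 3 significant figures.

M ≈ 13.84; L/L_☉ ≈ 2.49×10^-4

d = 1/p = 1000/1.23 mas = 813.0 pc
M = m − 5 log₁₀ d + 5 = 23.39 − 5·2.9101 + 5 = 13.840
M − M_☉ = 13.840 − 4.83 = 9.010
L/L_☉ = 10^(−0.4 × 9.010) = 2.490×10^-4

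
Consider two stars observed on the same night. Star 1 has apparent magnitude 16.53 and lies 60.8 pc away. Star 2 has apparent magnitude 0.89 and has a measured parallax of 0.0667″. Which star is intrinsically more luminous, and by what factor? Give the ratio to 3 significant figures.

Star 1: M = m − 5 log₁₀ d + 5 = 16.53 − 5·1.7839 + 5 = 12.610
Star 2: d = 1/p = 1/0.0667″ = 14.99 pc
Star 2: M = m − 5 log₁₀ d + 5 = 0.89 − 5·1.1759 + 5 = 0.011
ΔM = M_1 − M_2 = 12.610 − (0.011) = 12.600; smaller M is more luminous → Star 2.
L ratio = 10^(0.4 |ΔM|) = 10^5.040 = 109600

Star 2 is more luminous, by a factor of 110000.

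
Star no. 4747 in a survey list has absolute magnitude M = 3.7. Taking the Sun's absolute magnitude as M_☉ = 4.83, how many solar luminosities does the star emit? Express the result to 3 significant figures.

M − M_☉ = 3.7 − 4.83 = -1.130
L/L_☉ = 10^(−0.4 (M − M_☉)) = 10^0.452 = 2.831

L/L_☉ ≈ 2.83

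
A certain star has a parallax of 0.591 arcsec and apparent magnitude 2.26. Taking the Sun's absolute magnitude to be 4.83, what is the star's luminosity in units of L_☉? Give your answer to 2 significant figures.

L/L_☉ ≈ 0.31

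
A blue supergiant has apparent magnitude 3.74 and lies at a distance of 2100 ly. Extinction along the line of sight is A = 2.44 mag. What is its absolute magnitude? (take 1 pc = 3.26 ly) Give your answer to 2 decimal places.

d = 2100 ly / 3.26 = 644.2 pc
5 log₁₀(d/10 pc) = 5 log₁₀(644.2) − 5 = 9.045
M = m − 5 log₁₀(d/10) − A = 3.74 − 9.045 − 2.44 = -7.745

M ≈ -7.75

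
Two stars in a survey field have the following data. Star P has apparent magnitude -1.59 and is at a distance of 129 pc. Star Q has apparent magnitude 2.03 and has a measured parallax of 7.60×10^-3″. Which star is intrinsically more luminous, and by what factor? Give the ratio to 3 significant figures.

Star P is more luminous, by a factor of 27.0.

Star P: M = m − 5 log₁₀ d + 5 = -1.59 − 5·2.1106 + 5 = -7.143
Star Q: d = 1/p = 1/7.60×10^-3″ = 131.6 pc
Star Q: M = m − 5 log₁₀ d + 5 = 2.03 − 5·2.1192 + 5 = -3.566
ΔM = M_P − M_Q = -7.143 − (-3.566) = -3.577; smaller M is more luminous → Star P.
L ratio = 10^(0.4 |ΔM|) = 10^1.431 = 26.97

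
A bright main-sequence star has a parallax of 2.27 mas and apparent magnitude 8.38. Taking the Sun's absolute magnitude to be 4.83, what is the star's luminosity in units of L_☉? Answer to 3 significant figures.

L/L_☉ ≈ 73.8

d = 1/p = 1000/2.27 mas = 440.5 pc
M = m − 5 log₁₀ d + 5 = 8.38 − 5·2.6440 + 5 = 0.160
M − M_☉ = 0.160 − 4.83 = -4.670
L/L_☉ = 10^(−0.4 × -4.670) = 73.78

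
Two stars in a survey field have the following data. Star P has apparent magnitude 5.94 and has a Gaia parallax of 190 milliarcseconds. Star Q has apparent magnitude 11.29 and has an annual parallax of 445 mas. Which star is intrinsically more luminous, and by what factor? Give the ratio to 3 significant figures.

Star P is more luminous, by a factor of 757.

Star P: p = 190 mas = 0.190″ → d = 1/p = 5.263 pc
Star P: M = m − 5 log₁₀ d + 5 = 5.94 − 5·0.7212 + 5 = 7.334
Star Q: p = 445 mas = 0.445″ → d = 1/p = 2.247 pc
Star Q: M = m − 5 log₁₀ d + 5 = 11.29 − 5·0.3516 + 5 = 14.532
ΔM = M_P − M_Q = 7.334 − (14.532) = -7.198; smaller M is more luminous → Star P.
L ratio = 10^(0.4 |ΔM|) = 10^2.879 = 757.2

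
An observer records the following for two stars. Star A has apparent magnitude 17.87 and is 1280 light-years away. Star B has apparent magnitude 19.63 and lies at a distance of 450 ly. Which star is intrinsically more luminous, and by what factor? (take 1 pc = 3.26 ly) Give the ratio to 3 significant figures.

Star A: d = 1280 ly / 3.26 = 392.6 pc
Star A: M = m − 5 log₁₀ d + 5 = 17.87 − 5·2.5940 + 5 = 9.900
Star B: d = 450 ly / 3.26 = 138.0 pc
Star B: M = m − 5 log₁₀ d + 5 = 19.63 − 5·2.1400 + 5 = 13.930
ΔM = M_A − M_B = 9.900 − (13.930) = -4.030; smaller M is more luminous → Star A.
L ratio = 10^(0.4 |ΔM|) = 10^1.612 = 40.93

Star A is more luminous, by a factor of 40.9.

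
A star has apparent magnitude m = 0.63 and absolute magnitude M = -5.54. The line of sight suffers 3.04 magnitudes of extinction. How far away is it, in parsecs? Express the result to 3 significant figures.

m − M = 5 log₁₀(d/10 pc) + A  ⇒  0.63 − (-5.54) − 3.04 = 5 log₁₀(d/10)
3.130 = 5 log₁₀(d/10)
log₁₀ d = (m − M − A)/5 + 1 = 1.6260
d = 10^1.6260 = 42.27 pc

d ≈ 42.3 pc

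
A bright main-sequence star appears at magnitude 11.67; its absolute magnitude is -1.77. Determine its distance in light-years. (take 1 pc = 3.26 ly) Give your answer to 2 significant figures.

d ≈ 16000 ly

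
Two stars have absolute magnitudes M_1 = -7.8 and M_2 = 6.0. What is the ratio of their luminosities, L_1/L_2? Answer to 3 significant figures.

ΔM = M_1 − M_2 = -13.8
L_1/L_2 = 10^(−0.4 ΔM) = 10^5.520 = 331100

L_1/L_2 ≈ 331000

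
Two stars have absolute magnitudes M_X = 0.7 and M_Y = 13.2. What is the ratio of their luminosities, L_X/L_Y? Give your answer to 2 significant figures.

ΔM = M_X − M_Y = -12.5
L_X/L_Y = 10^(−0.4 ΔM) = 10^5.000 = 100000

L_X/L_Y ≈ 100000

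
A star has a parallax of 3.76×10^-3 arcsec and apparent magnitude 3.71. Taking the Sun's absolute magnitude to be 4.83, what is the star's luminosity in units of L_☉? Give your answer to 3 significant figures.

L/L_☉ ≈ 1980

d = 1/p = 1/3.76×10^-3″ = 266.0 pc
M = m − 5 log₁₀ d + 5 = 3.71 − 5·2.4248 + 5 = -3.414
M − M_☉ = -3.414 − 4.83 = -8.244
L/L_☉ = 10^(−0.4 × -8.244) = 1984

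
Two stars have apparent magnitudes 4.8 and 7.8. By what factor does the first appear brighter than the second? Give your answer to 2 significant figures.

Δm = 4.8 − (7.8) = -3.0
Flux ratio = 10^(−0.4 Δm) = 10^(−0.4 × -3.0) = 10^1.200 = 15.85

16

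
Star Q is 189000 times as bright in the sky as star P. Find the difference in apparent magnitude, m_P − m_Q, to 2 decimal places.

Pogson: Δm = −2.5 log₁₀(ratio) = −2.5 log₁₀(189000) = −2.5 × 5.2765 = -13.191
Star Q is brighter so has the smaller magnitude: m_P − m_Q is positive.

m_P − m_Q ≈ 13.19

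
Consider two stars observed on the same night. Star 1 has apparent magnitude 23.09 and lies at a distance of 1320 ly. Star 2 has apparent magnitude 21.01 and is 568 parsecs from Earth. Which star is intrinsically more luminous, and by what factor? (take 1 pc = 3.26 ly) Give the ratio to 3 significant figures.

Star 2 is more luminous, by a factor of 13.4.

Star 1: d = 1320 ly / 3.26 = 404.9 pc
Star 1: M = m − 5 log₁₀ d + 5 = 23.09 − 5·2.6074 + 5 = 15.053
Star 2: M = m − 5 log₁₀ d + 5 = 21.01 − 5·2.7543 + 5 = 12.238
ΔM = M_1 − M_2 = 15.053 − (12.238) = 2.815; smaller M is more luminous → Star 2.
L ratio = 10^(0.4 |ΔM|) = 10^1.126 = 13.37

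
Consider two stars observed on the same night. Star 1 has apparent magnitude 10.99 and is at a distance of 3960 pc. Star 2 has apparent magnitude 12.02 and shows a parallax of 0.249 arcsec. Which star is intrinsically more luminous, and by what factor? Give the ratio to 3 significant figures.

Star 1 is more luminous, by a factor of 2.51×10^6.

Star 1: M = m − 5 log₁₀ d + 5 = 10.99 − 5·3.5977 + 5 = -1.998
Star 2: d = 1/p = 1/0.249″ = 4.016 pc
Star 2: M = m − 5 log₁₀ d + 5 = 12.02 − 5·0.6038 + 5 = 14.001
ΔM = M_1 − M_2 = -1.998 − (14.001) = -15.999; smaller M is more luminous → Star 1.
L ratio = 10^(0.4 |ΔM|) = 10^6.400 = 2.511×10^6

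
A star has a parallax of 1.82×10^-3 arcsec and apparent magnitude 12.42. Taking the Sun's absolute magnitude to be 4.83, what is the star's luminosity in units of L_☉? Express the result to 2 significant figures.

d = 1/p = 1/1.82×10^-3″ = 549.5 pc
M = m − 5 log₁₀ d + 5 = 12.42 − 5·2.7399 + 5 = 3.720
M − M_☉ = 3.720 − 4.83 = -1.110
L/L_☉ = 10^(−0.4 × -1.110) = 2.779

L/L_☉ ≈ 2.8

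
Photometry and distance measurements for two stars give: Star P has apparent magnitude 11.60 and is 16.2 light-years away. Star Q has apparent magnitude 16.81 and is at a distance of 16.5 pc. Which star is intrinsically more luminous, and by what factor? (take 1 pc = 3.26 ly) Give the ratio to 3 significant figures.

Star P is more luminous, by a factor of 11.0.

Star P: d = 16.2 ly / 3.26 = 4.969 pc
Star P: M = m − 5 log₁₀ d + 5 = 11.60 − 5·0.6963 + 5 = 13.119
Star Q: M = m − 5 log₁₀ d + 5 = 16.81 − 5·1.2175 + 5 = 15.723
ΔM = M_P − M_Q = 13.119 − (15.723) = -2.604; smaller M is more luminous → Star P.
L ratio = 10^(0.4 |ΔM|) = 10^1.042 = 11.01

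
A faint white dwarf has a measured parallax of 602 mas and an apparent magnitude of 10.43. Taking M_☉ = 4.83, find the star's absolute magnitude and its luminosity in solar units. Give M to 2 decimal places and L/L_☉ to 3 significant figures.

d = 1/p = 1000/602 mas = 1.661 pc
M = m − 5 log₁₀ d + 5 = 10.43 − 5·0.2204 + 5 = 14.328
M − M_☉ = 14.328 − 4.83 = 9.498
L/L_☉ = 10^(−0.4 × 9.498) = 1.588×10^-4

M ≈ 14.33; L/L_☉ ≈ 1.59×10^-4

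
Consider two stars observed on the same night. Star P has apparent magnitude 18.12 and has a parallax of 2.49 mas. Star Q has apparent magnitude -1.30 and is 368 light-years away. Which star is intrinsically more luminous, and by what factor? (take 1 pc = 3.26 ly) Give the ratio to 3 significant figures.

Star Q is more luminous, by a factor of 4.63×10^6.

Star P: p = 2.49 mas = 2.49×10^-3″ → d = 1/p = 401.6 pc
Star P: M = m − 5 log₁₀ d + 5 = 18.12 − 5·2.6038 + 5 = 10.101
Star Q: d = 368 ly / 3.26 = 112.9 pc
Star Q: M = m − 5 log₁₀ d + 5 = -1.30 − 5·2.0526 + 5 = -6.563
ΔM = M_P − M_Q = 10.101 − (-6.563) = 16.664; smaller M is more luminous → Star Q.
L ratio = 10^(0.4 |ΔM|) = 10^6.666 = 4.631×10^6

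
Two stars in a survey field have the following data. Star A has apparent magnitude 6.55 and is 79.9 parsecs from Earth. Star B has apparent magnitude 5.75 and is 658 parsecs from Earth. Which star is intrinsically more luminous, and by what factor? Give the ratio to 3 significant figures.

Star A: M = m − 5 log₁₀ d + 5 = 6.55 − 5·1.9025 + 5 = 2.037
Star B: M = m − 5 log₁₀ d + 5 = 5.75 − 5·2.8182 + 5 = -3.341
ΔM = M_A − M_B = 2.037 − (-3.341) = 5.378; smaller M is more luminous → Star B.
L ratio = 10^(0.4 |ΔM|) = 10^2.151 = 141.7

Star B is more luminous, by a factor of 142.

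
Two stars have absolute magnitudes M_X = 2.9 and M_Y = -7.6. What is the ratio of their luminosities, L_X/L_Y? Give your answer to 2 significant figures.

ΔM = M_X − M_Y = 10.5
L_X/L_Y = 10^(−0.4 ΔM) = 10^-4.200 = 6.310×10^-5

L_X/L_Y ≈ 6.3×10^-5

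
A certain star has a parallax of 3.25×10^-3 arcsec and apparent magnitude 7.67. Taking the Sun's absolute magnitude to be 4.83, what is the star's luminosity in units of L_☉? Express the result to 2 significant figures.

L/L_☉ ≈ 69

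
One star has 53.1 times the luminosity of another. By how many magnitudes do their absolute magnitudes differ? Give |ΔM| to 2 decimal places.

Pogson: ΔM = −2.5 log₁₀(ratio) = −2.5 log₁₀(53.1) = −2.5 × 1.7251 = -4.313

|ΔM| ≈ 4.31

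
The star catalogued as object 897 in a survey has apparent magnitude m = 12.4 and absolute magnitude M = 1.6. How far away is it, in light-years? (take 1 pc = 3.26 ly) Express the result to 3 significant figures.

d ≈ 4710 ly

Distance modulus: m − M = 12.4 − (1.6) = 10.800
m − M = 5 log₁₀ d − 5
log₁₀ d = (m − M)/5 + 1 = 3.1600
d = 10^3.1600 = 1445 pc
= 4712 ly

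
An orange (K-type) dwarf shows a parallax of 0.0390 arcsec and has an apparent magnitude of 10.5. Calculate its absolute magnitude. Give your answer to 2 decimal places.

M ≈ 8.46

d = 1/p = 1/0.0390″ = 25.64 pc
5 log₁₀(d/10 pc) = 5 log₁₀(25.64) − 5 = 2.045
M = m − 5 log₁₀(d/10) = 10.5 − 2.045 = 8.455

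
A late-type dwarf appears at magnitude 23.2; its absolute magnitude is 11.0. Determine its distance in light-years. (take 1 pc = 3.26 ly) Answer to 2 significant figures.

d ≈ 9000 ly

Distance modulus: m − M = 23.2 − (11.0) = 12.200
m − M = 5 log₁₀ d − 5
log₁₀ d = (m − M)/5 + 1 = 3.4400
d = 10^3.4400 = 2754 pc
= 8979 ly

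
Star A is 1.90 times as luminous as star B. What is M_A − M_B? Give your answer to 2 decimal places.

Pogson: ΔM = −2.5 log₁₀(ratio) = −2.5 log₁₀(1.90) = −2.5 × 0.2788 = -0.697
Star A is brighter, so it has the smaller magnitude: the difference is negative.

M_A − M_B ≈ -0.70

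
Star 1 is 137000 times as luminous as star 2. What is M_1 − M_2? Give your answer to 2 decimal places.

Pogson: ΔM = −2.5 log₁₀(ratio) = −2.5 log₁₀(137000) = −2.5 × 5.1367 = -12.842
Star 1 is brighter, so it has the smaller magnitude: the difference is negative.

M_1 − M_2 ≈ -12.84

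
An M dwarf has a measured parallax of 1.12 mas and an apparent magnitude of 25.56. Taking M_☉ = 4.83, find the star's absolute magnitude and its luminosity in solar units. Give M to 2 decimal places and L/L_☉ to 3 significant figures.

d = 1/p = 1000/1.12 mas = 892.9 pc
M = m − 5 log₁₀ d + 5 = 25.56 − 5·2.9508 + 5 = 15.806
M − M_☉ = 15.806 − 4.83 = 10.976
L/L_☉ = 10^(−0.4 × 10.976) = 4.070×10^-5

M ≈ 15.81; L/L_☉ ≈ 4.07×10^-5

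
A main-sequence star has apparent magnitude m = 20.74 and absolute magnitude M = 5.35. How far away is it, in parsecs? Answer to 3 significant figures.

μ = m − M = 15.390
m − M = 5 log₁₀ d − 5
log₁₀ d = (m − M)/5 + 1 = 4.0780
d = 10^4.0780 = 11970 pc

d ≈ 12000 pc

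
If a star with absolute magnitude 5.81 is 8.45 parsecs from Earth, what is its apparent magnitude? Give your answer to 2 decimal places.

m ≈ 5.44

m = M + 5 log₁₀ d − 5 = 5.81 + 5·0.9269 − 5 = 5.444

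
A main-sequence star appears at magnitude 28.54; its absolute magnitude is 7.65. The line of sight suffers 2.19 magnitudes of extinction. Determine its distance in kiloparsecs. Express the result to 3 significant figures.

d ≈ 55.0 kpc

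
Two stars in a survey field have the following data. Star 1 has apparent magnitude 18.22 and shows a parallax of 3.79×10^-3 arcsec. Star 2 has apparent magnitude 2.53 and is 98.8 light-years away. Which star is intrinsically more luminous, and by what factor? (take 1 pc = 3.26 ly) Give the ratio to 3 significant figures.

Star 1: d = 1/p = 1/3.79×10^-3″ = 263.9 pc
Star 1: M = m − 5 log₁₀ d + 5 = 18.22 − 5·2.4214 + 5 = 11.113
Star 2: d = 98.8 ly / 3.26 = 30.31 pc
Star 2: M = m − 5 log₁₀ d + 5 = 2.53 − 5·1.4815 + 5 = 0.122
ΔM = M_1 − M_2 = 11.113 − (0.122) = 10.991; smaller M is more luminous → Star 2.
L ratio = 10^(0.4 |ΔM|) = 10^4.396 = 24910

Star 2 is more luminous, by a factor of 24900.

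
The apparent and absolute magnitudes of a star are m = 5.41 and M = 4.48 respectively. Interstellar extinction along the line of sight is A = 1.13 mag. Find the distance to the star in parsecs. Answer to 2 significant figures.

m − M = 5 log₁₀(d/10 pc) + A  ⇒  5.41 − (4.48) − 1.13 = 5 log₁₀(d/10)
-0.200 = 5 log₁₀(d/10)
log₁₀ d = (m − M − A)/5 + 1 = 0.9600
d = 10^0.9600 = 9.120 pc

d ≈ 9.1 pc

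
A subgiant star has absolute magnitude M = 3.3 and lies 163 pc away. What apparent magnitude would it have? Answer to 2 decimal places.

m ≈ 9.36

m = M + 5 log₁₀ d − 5 = 3.3 + 5·2.2122 − 5 = 9.361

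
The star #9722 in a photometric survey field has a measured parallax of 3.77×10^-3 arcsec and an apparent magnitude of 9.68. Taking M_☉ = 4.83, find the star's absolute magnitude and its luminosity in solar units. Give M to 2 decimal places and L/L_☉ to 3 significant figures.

d = 1/p = 1/3.77×10^-3″ = 265.3 pc
M = m − 5 log₁₀ d + 5 = 9.68 − 5·2.4237 + 5 = 2.562
M − M_☉ = 2.562 − 4.83 = -2.268
L/L_☉ = 10^(−0.4 × -2.268) = 8.078

M ≈ 2.56; L/L_☉ ≈ 8.08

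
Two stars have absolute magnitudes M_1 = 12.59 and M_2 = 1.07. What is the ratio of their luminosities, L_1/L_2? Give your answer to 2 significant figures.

L_1/L_2 ≈ 2.5×10^-5

ΔM = M_1 − M_2 = 11.52
L_1/L_2 = 10^(−0.4 ΔM) = 10^-4.608 = 2.466×10^-5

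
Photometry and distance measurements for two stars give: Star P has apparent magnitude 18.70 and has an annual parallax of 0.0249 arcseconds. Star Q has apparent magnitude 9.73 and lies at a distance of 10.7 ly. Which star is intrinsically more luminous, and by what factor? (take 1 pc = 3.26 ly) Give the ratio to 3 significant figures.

Star P: d = 1/p = 1/0.0249″ = 40.16 pc
Star P: M = m − 5 log₁₀ d + 5 = 18.70 − 5·1.6038 + 5 = 15.681
Star Q: d = 10.7 ly / 3.26 = 3.282 pc
Star Q: M = m − 5 log₁₀ d + 5 = 9.73 − 5·0.5162 + 5 = 12.149
ΔM = M_P − M_Q = 15.681 − (12.149) = 3.532; smaller M is more luminous → Star Q.
L ratio = 10^(0.4 |ΔM|) = 10^1.413 = 25.87

Star Q is more luminous, by a factor of 25.9.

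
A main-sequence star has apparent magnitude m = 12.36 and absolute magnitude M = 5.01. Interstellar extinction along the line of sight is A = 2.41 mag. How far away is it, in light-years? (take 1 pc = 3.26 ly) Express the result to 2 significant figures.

d ≈ 320 ly

m − M = 5 log₁₀(d/10 pc) + A  ⇒  12.36 − (5.01) − 2.41 = 5 log₁₀(d/10)
4.940 = 5 log₁₀(d/10)
log₁₀ d = (m − M − A)/5 + 1 = 1.9880
d = 10^1.9880 = 97.27 pc
= 317.1 ly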